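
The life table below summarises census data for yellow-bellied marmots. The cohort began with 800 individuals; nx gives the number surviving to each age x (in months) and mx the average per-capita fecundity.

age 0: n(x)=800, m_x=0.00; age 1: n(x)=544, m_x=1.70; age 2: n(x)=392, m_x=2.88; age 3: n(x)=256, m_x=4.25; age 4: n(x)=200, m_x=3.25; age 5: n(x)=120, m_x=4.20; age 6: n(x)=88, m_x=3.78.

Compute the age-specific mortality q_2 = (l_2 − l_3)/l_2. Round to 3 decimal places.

lx = nx/n0 = nx/800: 1, 0.68, 0.49, 0.32, 0.25, 0.15, 0.11
q_2 = (l_2 − l_3) / l_2 = (0.49 − 0.32) / 0.49
     = 0.17 / 0.49 = 0.346939… → 0.347

0.347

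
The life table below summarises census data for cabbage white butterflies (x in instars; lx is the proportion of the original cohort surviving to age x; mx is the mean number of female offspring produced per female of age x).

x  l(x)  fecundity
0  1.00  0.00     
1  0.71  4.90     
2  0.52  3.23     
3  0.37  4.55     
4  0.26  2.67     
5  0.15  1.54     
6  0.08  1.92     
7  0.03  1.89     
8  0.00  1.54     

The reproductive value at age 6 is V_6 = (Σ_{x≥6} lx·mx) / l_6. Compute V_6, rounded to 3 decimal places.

lx·mx for x ≥ 6: 0.1536, 0.0567, 0 → sum = 0.2103
V_6 = 0.2103 / l_6 = 0.2103 / 0.08 = 2.62875 → 2.629

2.629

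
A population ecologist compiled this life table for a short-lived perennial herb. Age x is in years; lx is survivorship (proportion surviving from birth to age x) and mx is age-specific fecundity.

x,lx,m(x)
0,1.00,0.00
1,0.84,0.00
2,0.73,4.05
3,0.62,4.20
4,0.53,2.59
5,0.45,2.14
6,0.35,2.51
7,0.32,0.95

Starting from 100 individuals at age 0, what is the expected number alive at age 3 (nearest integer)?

Expected survivors = N0 · l_3 = 100 × 0.62 = 62 → 62

62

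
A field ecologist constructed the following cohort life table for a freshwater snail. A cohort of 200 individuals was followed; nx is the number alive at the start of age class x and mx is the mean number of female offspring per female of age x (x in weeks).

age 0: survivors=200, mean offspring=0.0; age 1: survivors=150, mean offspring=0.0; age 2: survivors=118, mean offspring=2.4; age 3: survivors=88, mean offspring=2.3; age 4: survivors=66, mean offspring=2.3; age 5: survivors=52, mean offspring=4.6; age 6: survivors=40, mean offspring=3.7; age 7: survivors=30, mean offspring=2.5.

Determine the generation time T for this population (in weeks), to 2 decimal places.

3.99

lx = nx/n0 = nx/200: 1, 0.75, 0.59, 0.44, 0.33, 0.26, 0.2, 0.15
lx·mx: 0, 0, 1.416, 1.012, 0.759, 1.196, 0.74, 0.375 → R0 = 5.498
x·lx·mx: 0, 0, 2.832, 3.036, 3.036, 5.98, 4.44, 2.625 → Σ = 21.949
T = 21.949 / 5.498 = 3.992179… → 3.99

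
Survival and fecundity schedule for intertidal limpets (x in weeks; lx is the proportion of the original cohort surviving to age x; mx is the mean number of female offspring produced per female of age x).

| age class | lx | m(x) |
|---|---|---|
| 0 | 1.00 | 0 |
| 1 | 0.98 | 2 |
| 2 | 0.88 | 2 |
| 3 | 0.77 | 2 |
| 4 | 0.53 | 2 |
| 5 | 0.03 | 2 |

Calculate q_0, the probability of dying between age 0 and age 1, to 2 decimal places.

0.02

q_0 = (l_0 − l_1) / l_0 = (1 − 0.98) / 1
     = 0.02 / 1 = 0.02 → 0.02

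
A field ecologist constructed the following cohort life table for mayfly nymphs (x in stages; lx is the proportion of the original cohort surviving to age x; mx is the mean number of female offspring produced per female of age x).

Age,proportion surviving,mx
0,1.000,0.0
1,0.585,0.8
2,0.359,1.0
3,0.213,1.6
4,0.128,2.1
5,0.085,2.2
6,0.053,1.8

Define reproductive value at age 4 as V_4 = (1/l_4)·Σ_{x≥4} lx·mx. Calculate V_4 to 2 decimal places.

4.31

lx·mx for x ≥ 4: 0.2688, 0.187, 0.0954 → sum = 0.5512
V_4 = 0.5512 / l_4 = 0.5512 / 0.128 = 4.30625 → 4.31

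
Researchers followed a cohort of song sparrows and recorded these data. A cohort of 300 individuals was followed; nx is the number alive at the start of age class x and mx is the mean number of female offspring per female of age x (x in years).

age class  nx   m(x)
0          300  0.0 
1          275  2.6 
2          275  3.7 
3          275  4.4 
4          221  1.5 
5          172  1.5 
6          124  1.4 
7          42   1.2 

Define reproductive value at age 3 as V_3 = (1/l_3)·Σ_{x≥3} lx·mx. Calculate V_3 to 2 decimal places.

7.36

lx = nx/n0 = nx/300: 1, 0.91667…, 0.91667…, 0.91667…, 0.73667…, 0.57333…, 0.41333…, 0.14
lx·mx for x ≥ 3: 4.033333…, 1.105…, 0.86…, 0.578667…, 0.168 → sum = 6.745…
V_3 = 6.745… / l_3 = 6.745… / 0.916667… = 7.358182… → 7.36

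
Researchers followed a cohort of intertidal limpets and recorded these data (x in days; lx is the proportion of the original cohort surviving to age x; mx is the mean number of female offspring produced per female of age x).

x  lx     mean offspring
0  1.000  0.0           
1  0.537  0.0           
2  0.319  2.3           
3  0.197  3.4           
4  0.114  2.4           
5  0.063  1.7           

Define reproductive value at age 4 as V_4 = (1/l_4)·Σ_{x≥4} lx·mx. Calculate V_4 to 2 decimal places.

3.34

lx·mx for x ≥ 4: 0.2736, 0.1071 → sum = 0.3807
V_4 = 0.3807 / l_4 = 0.3807 / 0.114 = 3.339474… → 3.34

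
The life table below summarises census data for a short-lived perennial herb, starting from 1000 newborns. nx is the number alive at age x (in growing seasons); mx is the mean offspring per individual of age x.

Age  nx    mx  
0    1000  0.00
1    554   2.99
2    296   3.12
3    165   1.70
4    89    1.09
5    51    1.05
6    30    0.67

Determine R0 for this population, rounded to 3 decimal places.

3.031

lx = nx/n0 = nx/1000: 1, 0.554, 0.296, 0.165, 0.089, 0.051, 0.03
lx·mx by age: 0, 1.65646, 0.92352, 0.2805, 0.09701, 0.05355, 0.0201
R0 = Σ lx·mx = 3.03114 → 3.031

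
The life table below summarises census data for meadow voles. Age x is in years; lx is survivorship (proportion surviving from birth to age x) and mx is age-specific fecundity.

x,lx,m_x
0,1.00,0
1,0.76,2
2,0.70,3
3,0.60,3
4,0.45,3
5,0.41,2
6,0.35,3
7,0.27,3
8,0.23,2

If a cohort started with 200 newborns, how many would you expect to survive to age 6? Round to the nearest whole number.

Expected survivors = N0 · l_6 = 200 × 0.35 = 70 → 70

70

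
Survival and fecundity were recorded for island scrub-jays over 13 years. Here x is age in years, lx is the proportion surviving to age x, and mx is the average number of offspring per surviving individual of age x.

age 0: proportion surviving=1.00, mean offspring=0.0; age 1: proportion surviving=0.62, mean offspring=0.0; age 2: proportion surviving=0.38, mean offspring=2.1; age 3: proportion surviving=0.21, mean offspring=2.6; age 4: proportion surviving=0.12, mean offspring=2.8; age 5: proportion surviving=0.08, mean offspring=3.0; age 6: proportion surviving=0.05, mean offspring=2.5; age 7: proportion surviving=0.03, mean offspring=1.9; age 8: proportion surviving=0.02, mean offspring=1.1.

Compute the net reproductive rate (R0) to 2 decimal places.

2.12

lx·mx by age: 0, 0, 0.798, 0.546, 0.336, 0.24, 0.125, 0.057, 0.022
R0 = Σ lx·mx = 2.124 → 2.12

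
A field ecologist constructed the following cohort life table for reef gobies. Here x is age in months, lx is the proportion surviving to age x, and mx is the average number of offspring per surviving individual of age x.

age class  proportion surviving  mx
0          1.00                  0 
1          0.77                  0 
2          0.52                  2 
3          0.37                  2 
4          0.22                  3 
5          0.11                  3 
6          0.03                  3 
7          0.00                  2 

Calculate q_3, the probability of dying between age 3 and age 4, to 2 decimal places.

0.41

q_3 = (l_3 − l_4) / l_3 = (0.37 − 0.22) / 0.37
     = 0.15 / 0.37 = 0.405405… → 0.41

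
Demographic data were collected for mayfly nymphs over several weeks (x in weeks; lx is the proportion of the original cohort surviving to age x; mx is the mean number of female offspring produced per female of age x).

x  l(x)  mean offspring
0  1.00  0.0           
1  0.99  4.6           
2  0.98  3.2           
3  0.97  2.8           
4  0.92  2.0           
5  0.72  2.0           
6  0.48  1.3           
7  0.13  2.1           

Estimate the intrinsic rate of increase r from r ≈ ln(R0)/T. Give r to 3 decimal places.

0.997

R0 = Σ lx·mx = 0 + 4.554 + 3.136 + 2.716 + 1.84 + 1.44 + 0.624 + 0.273 = 14.583
Σ x·lx·mx = 39.189; T = 39.189/14.583 = 2.68731…
r ≈ ln(R0)/T = ln(14.583)/2.68731… = 0.99723… → 0.997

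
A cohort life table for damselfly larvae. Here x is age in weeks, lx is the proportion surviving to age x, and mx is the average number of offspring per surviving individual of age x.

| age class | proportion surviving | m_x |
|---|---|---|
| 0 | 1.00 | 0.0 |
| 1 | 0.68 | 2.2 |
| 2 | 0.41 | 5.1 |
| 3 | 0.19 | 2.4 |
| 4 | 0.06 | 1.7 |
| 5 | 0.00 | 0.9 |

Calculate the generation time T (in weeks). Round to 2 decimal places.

lx·mx: 0, 1.496, 2.091, 0.456, 0.102, 0 → R0 = 4.145
x·lx·mx: 0, 1.496, 4.182, 1.368, 0.408, 0 → Σ = 7.454
T = 7.454 / 4.145 = 1.798311… → 1.80

1.80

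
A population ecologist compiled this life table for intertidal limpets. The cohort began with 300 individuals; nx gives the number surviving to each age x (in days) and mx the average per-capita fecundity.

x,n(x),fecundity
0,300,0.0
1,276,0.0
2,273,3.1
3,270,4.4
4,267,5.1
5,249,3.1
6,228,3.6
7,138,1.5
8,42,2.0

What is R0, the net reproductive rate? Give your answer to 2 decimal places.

lx = nx/n0 = nx/300: 1, 0.92, 0.91, 0.9, 0.89, 0.83, 0.76, 0.46, 0.14
lx·mx by age: 0, 0, 2.821, 3.96, 4.539, 2.573, 2.736, 0.69, 0.28
R0 = Σ lx·mx = 17.599 → 17.60

17.60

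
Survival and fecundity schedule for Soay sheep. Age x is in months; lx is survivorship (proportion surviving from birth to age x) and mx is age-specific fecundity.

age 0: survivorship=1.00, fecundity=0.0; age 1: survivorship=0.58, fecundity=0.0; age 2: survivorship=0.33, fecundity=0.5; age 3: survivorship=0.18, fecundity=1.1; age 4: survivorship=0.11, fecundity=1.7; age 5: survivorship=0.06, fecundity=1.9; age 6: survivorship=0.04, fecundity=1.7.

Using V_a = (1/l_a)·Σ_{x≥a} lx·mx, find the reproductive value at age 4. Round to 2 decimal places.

lx·mx for x ≥ 4: 0.187, 0.114, 0.068 → sum = 0.369
V_4 = 0.369 / l_4 = 0.369 / 0.11 = 3.354545… → 3.35

3.35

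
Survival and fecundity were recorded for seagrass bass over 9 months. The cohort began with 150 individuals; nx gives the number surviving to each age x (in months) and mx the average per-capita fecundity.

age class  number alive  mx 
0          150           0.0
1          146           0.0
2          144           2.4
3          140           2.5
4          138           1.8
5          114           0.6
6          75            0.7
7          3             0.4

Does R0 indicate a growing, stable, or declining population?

lx = nx/n0 = nx/150: 1, 0.97333…, 0.96, 0.93333…, 0.92, 0.76, 0.5, 0.02
R0 = Σ lx·mx = 0 + 0 + 2.304 + 2.333333… + 1.656 + 0.456 + 0.35 + 0.008 = 7.107333…
R0 > 1, so the population is growing.

growing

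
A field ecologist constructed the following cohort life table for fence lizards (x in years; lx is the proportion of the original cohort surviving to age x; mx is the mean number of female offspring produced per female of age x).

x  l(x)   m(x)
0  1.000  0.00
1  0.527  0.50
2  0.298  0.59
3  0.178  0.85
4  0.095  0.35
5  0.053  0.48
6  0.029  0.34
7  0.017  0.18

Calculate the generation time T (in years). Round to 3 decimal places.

2.129

lx·mx: 0, 0.2635, 0.17582, 0.1513, 0.03325, 0.02544, 0.00986, 0.00306 → R0 = 0.66223
x·lx·mx: 0, 0.2635, 0.35164, 0.4539, 0.133, 0.1272, 0.05916, 0.02142 → Σ = 1.40982
T = 1.40982 / 0.66223 = 2.128898… → 2.129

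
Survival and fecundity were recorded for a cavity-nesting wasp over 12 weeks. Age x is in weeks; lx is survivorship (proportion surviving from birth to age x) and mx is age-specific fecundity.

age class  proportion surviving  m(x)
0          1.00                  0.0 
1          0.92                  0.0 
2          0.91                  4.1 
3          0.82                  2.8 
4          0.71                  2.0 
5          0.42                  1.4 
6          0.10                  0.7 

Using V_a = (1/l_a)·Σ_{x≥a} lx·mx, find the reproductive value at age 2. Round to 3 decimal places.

8.907

lx·mx for x ≥ 2: 3.731, 2.296, 1.42, 0.588, 0.07 → sum = 8.105
V_2 = 8.105 / l_2 = 8.105 / 0.91 = 8.906593… → 8.907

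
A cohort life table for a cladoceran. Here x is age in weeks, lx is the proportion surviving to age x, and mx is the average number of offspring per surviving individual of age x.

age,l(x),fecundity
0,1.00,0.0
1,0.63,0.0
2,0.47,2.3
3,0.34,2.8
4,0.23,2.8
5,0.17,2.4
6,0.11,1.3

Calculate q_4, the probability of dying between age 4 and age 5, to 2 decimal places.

0.26

q_4 = (l_4 − l_5) / l_4 = (0.23 − 0.17) / 0.23
     = 0.06 / 0.23 = 0.26087… → 0.26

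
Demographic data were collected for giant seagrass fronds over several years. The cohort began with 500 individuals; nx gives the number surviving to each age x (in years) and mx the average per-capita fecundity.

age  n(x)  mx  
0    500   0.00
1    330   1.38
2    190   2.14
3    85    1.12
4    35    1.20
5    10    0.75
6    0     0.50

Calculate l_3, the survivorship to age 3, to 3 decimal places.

0.170

l_3 = n_3/n_0 = 85/500 = 0.17 → 0.170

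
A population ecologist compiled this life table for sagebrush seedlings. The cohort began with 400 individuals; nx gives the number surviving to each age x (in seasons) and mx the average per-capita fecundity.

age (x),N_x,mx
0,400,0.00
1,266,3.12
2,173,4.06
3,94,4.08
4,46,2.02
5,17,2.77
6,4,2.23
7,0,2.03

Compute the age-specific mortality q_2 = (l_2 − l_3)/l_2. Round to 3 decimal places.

0.457

lx = nx/n0 = nx/400: 1, 0.665, 0.4325, 0.235, 0.115, 0.0425, 0.01, 0
q_2 = (l_2 − l_3) / l_2 = (0.4325 − 0.235) / 0.4325
     = 0.1975 / 0.4325 = 0.456647… → 0.457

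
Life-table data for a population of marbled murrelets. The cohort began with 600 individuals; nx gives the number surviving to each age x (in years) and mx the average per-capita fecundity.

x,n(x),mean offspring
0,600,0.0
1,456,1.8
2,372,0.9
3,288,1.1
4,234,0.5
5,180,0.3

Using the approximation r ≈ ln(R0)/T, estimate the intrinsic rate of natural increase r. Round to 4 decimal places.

lx = nx/n0 = nx/600: 1, 0.76, 0.62, 0.48, 0.39, 0.3
R0 = Σ lx·mx = 0 + 1.368 + 0.558 + 0.528 + 0.195 + 0.09 = 2.739
Σ x·lx·mx = 5.298; T = 5.298/2.739 = 1.93428…
r ≈ ln(R0)/T = ln(2.739)/1.93428… = 0.520913… → 0.5209

0.5209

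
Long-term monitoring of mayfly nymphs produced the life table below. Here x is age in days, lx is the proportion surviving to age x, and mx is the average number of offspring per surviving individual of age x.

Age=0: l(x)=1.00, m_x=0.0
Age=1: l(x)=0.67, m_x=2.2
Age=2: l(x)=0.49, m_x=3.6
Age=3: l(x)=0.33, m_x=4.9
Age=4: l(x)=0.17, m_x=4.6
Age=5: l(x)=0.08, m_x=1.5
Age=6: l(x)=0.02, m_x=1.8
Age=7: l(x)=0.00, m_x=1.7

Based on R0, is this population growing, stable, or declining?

growing

R0 = Σ lx·mx = 0 + 1.474 + 1.764 + 1.617 + 0.782 + 0.12 + 0.036 + 0 = 5.793
R0 > 1, so the population is growing.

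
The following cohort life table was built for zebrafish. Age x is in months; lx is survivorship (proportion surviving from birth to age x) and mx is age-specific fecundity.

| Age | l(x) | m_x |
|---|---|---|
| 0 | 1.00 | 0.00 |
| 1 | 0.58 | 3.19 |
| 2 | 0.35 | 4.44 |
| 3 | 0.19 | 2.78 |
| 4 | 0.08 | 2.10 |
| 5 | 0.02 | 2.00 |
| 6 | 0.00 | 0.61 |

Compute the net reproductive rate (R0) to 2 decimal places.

lx·mx by age: 0, 1.8502, 1.554, 0.5282, 0.168, 0.04, 0
R0 = Σ lx·mx = 4.1404 → 4.14

4.14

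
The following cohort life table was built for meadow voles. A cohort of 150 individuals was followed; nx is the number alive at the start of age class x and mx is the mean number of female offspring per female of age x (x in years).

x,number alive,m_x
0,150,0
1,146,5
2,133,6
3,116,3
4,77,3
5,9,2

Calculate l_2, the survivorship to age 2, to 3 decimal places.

l_2 = n_2/n_0 = 133/150 = 0.886667… → 0.887

0.887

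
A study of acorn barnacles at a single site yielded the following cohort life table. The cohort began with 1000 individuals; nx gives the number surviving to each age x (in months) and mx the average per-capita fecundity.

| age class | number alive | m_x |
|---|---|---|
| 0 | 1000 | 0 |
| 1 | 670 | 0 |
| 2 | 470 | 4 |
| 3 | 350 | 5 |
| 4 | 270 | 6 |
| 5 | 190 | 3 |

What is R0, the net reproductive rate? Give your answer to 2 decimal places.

lx = nx/n0 = nx/1000: 1, 0.67, 0.47, 0.35, 0.27, 0.19
lx·mx by age: 0, 0, 1.88, 1.75, 1.62, 0.57
R0 = Σ lx·mx = 5.82 → 5.82

5.82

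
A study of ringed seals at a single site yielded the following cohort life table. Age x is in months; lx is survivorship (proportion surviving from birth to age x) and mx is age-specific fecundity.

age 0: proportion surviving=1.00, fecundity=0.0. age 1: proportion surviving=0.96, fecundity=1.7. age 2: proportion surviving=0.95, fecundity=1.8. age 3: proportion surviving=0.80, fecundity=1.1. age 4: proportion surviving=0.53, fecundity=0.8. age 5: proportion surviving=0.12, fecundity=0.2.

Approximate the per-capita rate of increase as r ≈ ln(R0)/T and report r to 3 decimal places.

R0 = Σ lx·mx = 0 + 1.632 + 1.71 + 0.88 + 0.424 + 0.024 = 4.67
Σ x·lx·mx = 9.508; T = 9.508/4.67 = 2.03597…
r ≈ ln(R0)/T = ln(4.67)/2.03597… = 0.75696… → 0.757

0.757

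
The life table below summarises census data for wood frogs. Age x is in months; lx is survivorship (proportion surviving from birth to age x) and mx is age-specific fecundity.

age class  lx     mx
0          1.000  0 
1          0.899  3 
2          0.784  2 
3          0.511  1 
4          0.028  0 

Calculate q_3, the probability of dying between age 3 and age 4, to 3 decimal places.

q_3 = (l_3 − l_4) / l_3 = (0.511 − 0.028) / 0.511
     = 0.483 / 0.511 = 0.945205… → 0.945

0.945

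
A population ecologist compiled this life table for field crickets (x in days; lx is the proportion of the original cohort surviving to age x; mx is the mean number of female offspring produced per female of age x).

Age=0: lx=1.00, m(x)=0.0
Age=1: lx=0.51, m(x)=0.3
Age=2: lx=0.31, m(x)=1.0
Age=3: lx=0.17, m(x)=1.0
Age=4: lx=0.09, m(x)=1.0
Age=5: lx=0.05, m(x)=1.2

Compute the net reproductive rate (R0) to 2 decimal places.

lx·mx by age: 0, 0.153, 0.31, 0.17, 0.09, 0.06
R0 = Σ lx·mx = 0.783 → 0.78

0.78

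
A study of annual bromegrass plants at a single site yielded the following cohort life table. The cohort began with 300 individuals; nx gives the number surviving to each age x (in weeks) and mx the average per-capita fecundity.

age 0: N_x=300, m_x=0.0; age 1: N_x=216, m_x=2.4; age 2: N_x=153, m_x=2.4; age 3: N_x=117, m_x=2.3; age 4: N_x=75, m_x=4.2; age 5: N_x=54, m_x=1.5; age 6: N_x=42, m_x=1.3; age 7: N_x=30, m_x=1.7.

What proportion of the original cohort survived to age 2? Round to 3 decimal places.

0.510

l_2 = n_2/n_0 = 153/300 = 0.51 → 0.510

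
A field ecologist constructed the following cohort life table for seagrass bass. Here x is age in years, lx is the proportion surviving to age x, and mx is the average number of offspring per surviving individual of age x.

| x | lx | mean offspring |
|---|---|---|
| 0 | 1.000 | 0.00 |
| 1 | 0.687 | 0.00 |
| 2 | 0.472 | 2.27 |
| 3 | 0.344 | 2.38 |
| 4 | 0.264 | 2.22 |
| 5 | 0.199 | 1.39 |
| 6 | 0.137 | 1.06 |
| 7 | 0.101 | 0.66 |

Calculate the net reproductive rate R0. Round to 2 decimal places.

2.96

lx·mx by age: 0, 0, 1.07144, 0.81872, 0.58608, 0.27661, 0.14522, 0.06666
R0 = Σ lx·mx = 2.96473 → 2.96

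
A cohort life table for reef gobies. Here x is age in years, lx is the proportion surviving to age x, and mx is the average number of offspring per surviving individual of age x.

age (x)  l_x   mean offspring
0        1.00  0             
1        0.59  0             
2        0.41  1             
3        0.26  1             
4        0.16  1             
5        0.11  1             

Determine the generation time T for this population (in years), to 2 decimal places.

lx·mx: 0, 0, 0.41, 0.26, 0.16, 0.11 → R0 = 0.94
x·lx·mx: 0, 0, 0.82, 0.78, 0.64, 0.55 → Σ = 2.79
T = 2.79 / 0.94 = 2.968085… → 2.97

2.97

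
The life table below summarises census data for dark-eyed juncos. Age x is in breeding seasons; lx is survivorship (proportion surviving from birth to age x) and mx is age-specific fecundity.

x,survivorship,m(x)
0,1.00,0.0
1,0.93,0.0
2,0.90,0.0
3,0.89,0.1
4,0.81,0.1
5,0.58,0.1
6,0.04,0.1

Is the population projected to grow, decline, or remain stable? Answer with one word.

declining

R0 = Σ lx·mx = 0 + 0 + 0 + 0.089 + 0.081 + 0.058 + 0.004 = 0.232
R0 < 1, so the population is declining.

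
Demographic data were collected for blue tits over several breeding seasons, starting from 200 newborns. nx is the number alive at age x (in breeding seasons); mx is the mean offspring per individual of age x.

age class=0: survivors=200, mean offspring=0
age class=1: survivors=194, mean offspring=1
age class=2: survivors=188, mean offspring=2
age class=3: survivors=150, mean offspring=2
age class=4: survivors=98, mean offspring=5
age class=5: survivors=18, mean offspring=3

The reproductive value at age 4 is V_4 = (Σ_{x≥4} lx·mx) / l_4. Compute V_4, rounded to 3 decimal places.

5.551

lx = nx/n0 = nx/200: 1, 0.97, 0.94, 0.75, 0.49, 0.09
lx·mx for x ≥ 4: 2.45, 0.27 → sum = 2.72
V_4 = 2.72 / l_4 = 2.72 / 0.49 = 5.55102… → 5.551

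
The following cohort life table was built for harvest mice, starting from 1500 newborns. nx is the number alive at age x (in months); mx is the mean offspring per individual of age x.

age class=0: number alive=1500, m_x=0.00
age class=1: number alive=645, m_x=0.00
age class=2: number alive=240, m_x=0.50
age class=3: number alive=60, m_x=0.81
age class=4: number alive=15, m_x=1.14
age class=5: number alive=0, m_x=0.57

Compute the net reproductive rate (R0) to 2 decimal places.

lx = nx/n0 = nx/1500: 1, 0.43, 0.16, 0.04, 0.01, 0
lx·mx by age: 0, 0, 0.08, 0.0324, 0.0114, 0
R0 = Σ lx·mx = 0.1238 → 0.12

0.12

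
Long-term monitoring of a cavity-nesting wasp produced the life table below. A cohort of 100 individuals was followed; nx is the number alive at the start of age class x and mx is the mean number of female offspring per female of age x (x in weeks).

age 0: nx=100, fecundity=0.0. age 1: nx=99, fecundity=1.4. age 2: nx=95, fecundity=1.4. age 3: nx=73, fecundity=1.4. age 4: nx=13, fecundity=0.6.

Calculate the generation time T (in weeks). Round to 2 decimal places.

1.95

lx = nx/n0 = nx/100: 1, 0.99, 0.95, 0.73, 0.13
lx·mx: 0, 1.386, 1.33, 1.022, 0.078 → R0 = 3.816
x·lx·mx: 0, 1.386, 2.66, 3.066, 0.312 → Σ = 7.424
T = 7.424 / 3.816 = 1.945493… → 1.95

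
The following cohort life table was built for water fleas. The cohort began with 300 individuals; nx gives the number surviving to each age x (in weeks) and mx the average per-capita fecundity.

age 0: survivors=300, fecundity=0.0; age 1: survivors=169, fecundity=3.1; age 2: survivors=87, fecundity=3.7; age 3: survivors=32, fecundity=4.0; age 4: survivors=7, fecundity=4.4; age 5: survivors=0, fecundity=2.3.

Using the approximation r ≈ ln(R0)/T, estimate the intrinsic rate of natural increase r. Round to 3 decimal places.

lx = nx/n0 = nx/300: 1, 0.56333…, 0.29, 0.10667…, 0.02333…, 0
R0 = Σ lx·mx = 0 + 1.74633… + 1.073 + 0.42667… + 0.10267… + 0 = 3.348667…
Σ x·lx·mx = 5.583…; T = 5.583…/3.348667… = 1.66723…
r ≈ ln(R0)/T = ln(3.348667…)/1.66723… = 0.72489… → 0.725

0.725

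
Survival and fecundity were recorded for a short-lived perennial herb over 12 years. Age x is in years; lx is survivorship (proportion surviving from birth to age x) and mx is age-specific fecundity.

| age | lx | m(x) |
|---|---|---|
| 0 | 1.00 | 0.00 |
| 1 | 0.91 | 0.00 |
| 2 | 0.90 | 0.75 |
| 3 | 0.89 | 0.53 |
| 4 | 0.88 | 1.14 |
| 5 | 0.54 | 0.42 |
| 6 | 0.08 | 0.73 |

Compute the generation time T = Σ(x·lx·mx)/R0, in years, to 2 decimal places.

lx·mx: 0, 0, 0.675, 0.4717, 1.0032, 0.2268, 0.0584 → R0 = 2.4351
x·lx·mx: 0, 0, 1.35, 1.4151, 4.0128, 1.134, 0.3504 → Σ = 8.2623
T = 8.2623 / 2.4351 = 3.393002… → 3.39

3.39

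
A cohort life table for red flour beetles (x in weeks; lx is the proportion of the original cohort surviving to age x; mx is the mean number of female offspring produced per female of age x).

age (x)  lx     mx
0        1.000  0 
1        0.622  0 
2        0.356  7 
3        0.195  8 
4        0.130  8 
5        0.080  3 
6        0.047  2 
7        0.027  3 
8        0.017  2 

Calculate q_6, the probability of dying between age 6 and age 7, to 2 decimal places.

q_6 = (l_6 − l_7) / l_6 = (0.047 − 0.027) / 0.047
     = 0.02 / 0.047 = 0.425532… → 0.43

0.43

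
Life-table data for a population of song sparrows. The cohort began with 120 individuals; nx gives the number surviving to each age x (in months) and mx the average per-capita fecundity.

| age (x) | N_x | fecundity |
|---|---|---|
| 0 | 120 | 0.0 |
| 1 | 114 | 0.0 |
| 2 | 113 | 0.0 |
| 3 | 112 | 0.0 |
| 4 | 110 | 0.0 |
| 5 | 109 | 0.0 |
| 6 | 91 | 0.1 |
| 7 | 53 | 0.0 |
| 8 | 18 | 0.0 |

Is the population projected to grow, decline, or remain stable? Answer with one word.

declining

lx = nx/n0 = nx/120: 1, 0.95, 0.94167…, 0.93333…, 0.91667…, 0.90833…, 0.75833…, 0.44167…, 0.15
R0 = Σ lx·mx = 0 + 0 + 0 + 0 + 0 + 0 + 0.075833… + 0 + 0 = 0.075833…
R0 < 1, so the population is declining.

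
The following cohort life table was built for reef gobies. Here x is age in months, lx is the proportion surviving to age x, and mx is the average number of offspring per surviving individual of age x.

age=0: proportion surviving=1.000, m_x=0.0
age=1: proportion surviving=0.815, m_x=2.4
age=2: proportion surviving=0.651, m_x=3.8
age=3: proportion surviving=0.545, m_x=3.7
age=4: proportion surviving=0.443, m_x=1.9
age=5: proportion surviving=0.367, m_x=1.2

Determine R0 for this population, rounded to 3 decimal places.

7.728

lx·mx by age: 0, 1.956, 2.4738, 2.0165, 0.8417, 0.4404
R0 = Σ lx·mx = 7.7284 → 7.728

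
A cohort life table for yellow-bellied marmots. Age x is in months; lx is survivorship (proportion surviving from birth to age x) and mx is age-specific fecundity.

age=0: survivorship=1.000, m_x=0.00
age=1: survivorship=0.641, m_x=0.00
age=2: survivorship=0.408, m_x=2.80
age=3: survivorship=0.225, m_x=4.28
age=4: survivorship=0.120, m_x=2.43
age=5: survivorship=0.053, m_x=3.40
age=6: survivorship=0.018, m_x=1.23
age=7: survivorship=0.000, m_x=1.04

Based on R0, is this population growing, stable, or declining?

growing

R0 = Σ lx·mx = 0 + 0 + 1.1424 + 0.963 + 0.2916 + 0.1802 + 0.02214 + 0 = 2.59934
R0 > 1, so the population is growing.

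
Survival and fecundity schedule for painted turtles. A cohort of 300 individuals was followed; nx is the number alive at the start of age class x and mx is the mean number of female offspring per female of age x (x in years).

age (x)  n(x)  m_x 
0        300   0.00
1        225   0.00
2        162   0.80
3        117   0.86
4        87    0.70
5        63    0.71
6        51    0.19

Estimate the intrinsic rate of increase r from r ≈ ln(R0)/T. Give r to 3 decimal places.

lx = nx/n0 = nx/300: 1, 0.75, 0.54, 0.39, 0.29, 0.21, 0.17
R0 = Σ lx·mx = 0 + 0 + 0.432 + 0.3354 + 0.203 + 0.1491 + 0.0323 = 1.1518
Σ x·lx·mx = 3.6215; T = 3.6215/1.1518 = 3.14421…
r ≈ ln(R0)/T = ln(1.1518)/3.14421… = 0.04495… → 0.045

0.045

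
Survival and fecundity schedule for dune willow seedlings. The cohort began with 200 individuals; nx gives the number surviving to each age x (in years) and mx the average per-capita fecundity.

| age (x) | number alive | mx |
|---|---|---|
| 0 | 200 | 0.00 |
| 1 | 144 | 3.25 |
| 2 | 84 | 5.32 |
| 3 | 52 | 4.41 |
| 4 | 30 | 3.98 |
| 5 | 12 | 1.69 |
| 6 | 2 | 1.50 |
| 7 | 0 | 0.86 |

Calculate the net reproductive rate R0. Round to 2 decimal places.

6.43

lx = nx/n0 = nx/200: 1, 0.72, 0.42, 0.26, 0.15, 0.06, 0.01, 0
lx·mx by age: 0, 2.34, 2.2344, 1.1466, 0.597, 0.1014, 0.015, 0
R0 = Σ lx·mx = 6.4344 → 6.43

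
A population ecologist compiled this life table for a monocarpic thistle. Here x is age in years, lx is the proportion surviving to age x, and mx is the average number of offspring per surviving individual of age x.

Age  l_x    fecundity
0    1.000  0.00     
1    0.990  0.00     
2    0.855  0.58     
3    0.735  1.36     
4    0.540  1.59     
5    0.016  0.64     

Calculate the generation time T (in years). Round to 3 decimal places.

3.162

lx·mx: 0, 0, 0.4959, 0.9996, 0.8586, 0.01024 → R0 = 2.36434
x·lx·mx: 0, 0, 0.9918, 2.9988, 3.4344, 0.0512 → Σ = 7.4762
T = 7.4762 / 2.36434 = 3.162066… → 3.162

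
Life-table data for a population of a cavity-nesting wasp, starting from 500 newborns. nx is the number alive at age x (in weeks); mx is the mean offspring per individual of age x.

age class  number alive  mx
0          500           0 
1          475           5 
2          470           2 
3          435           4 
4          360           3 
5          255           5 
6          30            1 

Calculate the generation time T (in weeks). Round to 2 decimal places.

2.74

lx = nx/n0 = nx/500: 1, 0.95, 0.94, 0.87, 0.72, 0.51, 0.06
lx·mx: 0, 4.75, 1.88, 3.48, 2.16, 2.55, 0.06 → R0 = 14.88
x·lx·mx: 0, 4.75, 3.76, 10.44, 8.64, 12.75, 0.36 → Σ = 40.7
T = 40.7 / 14.88 = 2.735215… → 2.74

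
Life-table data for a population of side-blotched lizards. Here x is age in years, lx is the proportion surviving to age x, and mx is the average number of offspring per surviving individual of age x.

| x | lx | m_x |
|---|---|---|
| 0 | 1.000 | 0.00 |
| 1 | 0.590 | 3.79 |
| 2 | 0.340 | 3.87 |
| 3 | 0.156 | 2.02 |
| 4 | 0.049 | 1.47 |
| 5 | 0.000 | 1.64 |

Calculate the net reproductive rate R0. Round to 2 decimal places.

3.94

lx·mx by age: 0, 2.2361, 1.3158, 0.31512, 0.07203, 0
R0 = Σ lx·mx = 3.93905 → 3.94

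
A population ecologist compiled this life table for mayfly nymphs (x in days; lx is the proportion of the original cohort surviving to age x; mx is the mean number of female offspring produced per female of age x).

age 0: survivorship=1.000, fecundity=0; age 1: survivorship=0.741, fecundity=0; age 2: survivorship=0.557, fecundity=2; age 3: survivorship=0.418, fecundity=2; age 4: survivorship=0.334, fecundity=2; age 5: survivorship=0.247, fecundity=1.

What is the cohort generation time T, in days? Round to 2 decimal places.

lx·mx: 0, 0, 1.114, 0.836, 0.668, 0.247 → R0 = 2.865
x·lx·mx: 0, 0, 2.228, 2.508, 2.672, 1.235 → Σ = 8.643
T = 8.643 / 2.865 = 3.016754… → 3.02

3.02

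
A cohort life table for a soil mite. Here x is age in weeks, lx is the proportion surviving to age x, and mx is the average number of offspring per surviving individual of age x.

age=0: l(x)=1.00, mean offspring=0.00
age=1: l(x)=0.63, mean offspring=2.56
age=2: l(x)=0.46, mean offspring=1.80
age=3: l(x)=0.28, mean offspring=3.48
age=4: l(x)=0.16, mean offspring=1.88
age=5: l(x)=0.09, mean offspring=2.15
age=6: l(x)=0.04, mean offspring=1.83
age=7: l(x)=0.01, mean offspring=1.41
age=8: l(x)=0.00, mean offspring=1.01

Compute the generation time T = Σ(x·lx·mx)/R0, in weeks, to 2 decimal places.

lx·mx: 0, 1.6128, 0.828, 0.9744, 0.3008, 0.1935, 0.0732, 0.0141, 0 → R0 = 3.9968
x·lx·mx: 0, 1.6128, 1.656, 2.9232, 1.2032, 0.9675, 0.4392, 0.0987, 0 → Σ = 8.9006
T = 8.9006 / 3.9968 = 2.226932… → 2.23

2.23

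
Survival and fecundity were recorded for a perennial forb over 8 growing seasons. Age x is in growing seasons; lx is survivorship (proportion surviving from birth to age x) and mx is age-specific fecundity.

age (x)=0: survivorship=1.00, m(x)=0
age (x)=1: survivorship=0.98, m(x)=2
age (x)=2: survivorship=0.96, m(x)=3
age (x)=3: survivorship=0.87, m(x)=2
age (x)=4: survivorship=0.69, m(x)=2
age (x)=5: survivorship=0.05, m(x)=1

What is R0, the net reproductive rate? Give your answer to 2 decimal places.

lx·mx by age: 0, 1.96, 2.88, 1.74, 1.38, 0.05
R0 = Σ lx·mx = 8.01 → 8.01

8.01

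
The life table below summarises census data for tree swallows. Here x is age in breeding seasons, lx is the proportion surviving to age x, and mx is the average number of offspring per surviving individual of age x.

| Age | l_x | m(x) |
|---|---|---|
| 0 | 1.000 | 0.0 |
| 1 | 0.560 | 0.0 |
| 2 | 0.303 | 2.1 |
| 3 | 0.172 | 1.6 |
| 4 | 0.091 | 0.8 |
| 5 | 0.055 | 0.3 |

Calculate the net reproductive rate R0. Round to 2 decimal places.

1.00

lx·mx by age: 0, 0, 0.6363, 0.2752, 0.0728, 0.0165
R0 = Σ lx·mx = 1.0008 → 1.00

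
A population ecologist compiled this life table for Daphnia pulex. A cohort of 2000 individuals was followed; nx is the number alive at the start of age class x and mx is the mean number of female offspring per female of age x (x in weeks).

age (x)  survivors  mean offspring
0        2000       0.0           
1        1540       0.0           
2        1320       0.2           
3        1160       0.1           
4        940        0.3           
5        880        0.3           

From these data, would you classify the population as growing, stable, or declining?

declining

lx = nx/n0 = nx/2000: 1, 0.77, 0.66, 0.58, 0.47, 0.44
R0 = Σ lx·mx = 0 + 0 + 0.132 + 0.058 + 0.141 + 0.132 = 0.463
R0 < 1, so the population is declining.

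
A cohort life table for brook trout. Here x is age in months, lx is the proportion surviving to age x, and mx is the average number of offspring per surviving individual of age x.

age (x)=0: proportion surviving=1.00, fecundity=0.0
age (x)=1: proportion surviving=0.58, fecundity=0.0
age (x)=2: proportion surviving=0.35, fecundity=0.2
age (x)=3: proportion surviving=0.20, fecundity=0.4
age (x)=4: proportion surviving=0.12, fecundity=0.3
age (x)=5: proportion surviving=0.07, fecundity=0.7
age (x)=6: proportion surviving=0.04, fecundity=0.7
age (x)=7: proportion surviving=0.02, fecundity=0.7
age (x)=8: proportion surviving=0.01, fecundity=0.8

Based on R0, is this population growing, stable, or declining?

declining

R0 = Σ lx·mx = 0 + 0 + 0.07 + 0.08 + 0.036 + 0.049 + 0.028 + 0.014 + 0.008 = 0.285
R0 < 1, so the population is declining.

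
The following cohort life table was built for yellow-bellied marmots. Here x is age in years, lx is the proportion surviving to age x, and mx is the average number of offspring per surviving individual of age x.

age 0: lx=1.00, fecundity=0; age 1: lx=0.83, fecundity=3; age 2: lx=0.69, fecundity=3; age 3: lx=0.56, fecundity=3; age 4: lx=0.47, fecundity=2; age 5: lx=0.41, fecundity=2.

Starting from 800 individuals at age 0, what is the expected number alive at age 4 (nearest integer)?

Expected survivors = N0 · l_4 = 800 × 0.47 = 376 → 376

376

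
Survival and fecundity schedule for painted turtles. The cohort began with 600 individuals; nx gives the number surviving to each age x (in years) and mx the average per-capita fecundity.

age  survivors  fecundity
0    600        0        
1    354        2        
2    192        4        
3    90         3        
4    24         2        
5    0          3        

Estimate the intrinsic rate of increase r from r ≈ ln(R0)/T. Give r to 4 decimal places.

0.6053

lx = nx/n0 = nx/600: 1, 0.59, 0.32, 0.15, 0.04, 0
R0 = Σ lx·mx = 0 + 1.18 + 1.28 + 0.45 + 0.08 + 0 = 2.99
Σ x·lx·mx = 5.41; T = 5.41/2.99 = 1.80936…
r ≈ ln(R0)/T = ln(2.99)/1.80936… = 0.605336… → 0.6053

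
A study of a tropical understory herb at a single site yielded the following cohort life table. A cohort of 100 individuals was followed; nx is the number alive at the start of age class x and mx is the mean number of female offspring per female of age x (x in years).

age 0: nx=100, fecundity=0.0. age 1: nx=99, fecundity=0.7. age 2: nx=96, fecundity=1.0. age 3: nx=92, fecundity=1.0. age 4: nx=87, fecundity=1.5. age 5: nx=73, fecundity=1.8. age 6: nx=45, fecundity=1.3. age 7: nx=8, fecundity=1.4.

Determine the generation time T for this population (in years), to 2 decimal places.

lx = nx/n0 = nx/100: 1, 0.99, 0.96, 0.92, 0.87, 0.73, 0.45, 0.08
lx·mx: 0, 0.693, 0.96, 0.92, 1.305, 1.314, 0.585, 0.112 → R0 = 5.889
x·lx·mx: 0, 0.693, 1.92, 2.76, 5.22, 6.57, 3.51, 0.784 → Σ = 21.457
T = 21.457 / 5.889 = 3.643573… → 3.64

3.64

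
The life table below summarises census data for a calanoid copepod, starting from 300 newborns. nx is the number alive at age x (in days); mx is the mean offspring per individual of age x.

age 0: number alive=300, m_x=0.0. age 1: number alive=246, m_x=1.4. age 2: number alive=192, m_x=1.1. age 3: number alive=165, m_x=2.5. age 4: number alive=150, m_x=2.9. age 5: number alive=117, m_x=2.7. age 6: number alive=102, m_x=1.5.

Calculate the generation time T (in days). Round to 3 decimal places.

lx = nx/n0 = nx/300: 1, 0.82, 0.64, 0.55, 0.5, 0.39, 0.34
lx·mx: 0, 1.148, 0.704, 1.375, 1.45, 1.053, 0.51 → R0 = 6.24
x·lx·mx: 0, 1.148, 1.408, 4.125, 5.8, 5.265, 3.06 → Σ = 20.806
T = 20.806 / 6.24 = 3.334295… → 3.334

3.334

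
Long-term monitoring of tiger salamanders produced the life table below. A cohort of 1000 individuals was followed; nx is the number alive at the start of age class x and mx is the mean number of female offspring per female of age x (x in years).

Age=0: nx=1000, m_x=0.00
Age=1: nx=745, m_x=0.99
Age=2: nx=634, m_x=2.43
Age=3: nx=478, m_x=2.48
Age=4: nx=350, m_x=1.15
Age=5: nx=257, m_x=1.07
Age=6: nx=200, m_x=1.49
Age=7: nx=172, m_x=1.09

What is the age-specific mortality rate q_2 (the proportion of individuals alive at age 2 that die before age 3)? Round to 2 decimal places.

0.25

lx = nx/n0 = nx/1000: 1, 0.745, 0.634, 0.478, 0.35, 0.257, 0.2, 0.172
q_2 = (l_2 − l_3) / l_2 = (0.634 − 0.478) / 0.634
     = 0.156 / 0.634 = 0.246057… → 0.25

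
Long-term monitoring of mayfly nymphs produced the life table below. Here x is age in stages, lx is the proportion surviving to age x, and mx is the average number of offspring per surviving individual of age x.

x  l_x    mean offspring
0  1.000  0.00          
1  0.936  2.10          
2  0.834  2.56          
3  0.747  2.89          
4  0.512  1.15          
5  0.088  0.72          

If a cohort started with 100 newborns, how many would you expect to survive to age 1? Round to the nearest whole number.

94

Expected survivors = N0 · l_1 = 100 × 0.936 = 93.6 → 94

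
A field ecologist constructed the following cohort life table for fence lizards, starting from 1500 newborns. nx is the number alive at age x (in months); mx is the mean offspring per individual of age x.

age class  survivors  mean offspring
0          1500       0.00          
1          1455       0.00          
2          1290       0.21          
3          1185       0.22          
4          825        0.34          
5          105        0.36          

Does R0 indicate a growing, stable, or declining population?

lx = nx/n0 = nx/1500: 1, 0.97, 0.86, 0.79, 0.55, 0.07
R0 = Σ lx·mx = 0 + 0 + 0.1806 + 0.1738 + 0.187 + 0.0252 = 0.5666
R0 < 1, so the population is declining.

declining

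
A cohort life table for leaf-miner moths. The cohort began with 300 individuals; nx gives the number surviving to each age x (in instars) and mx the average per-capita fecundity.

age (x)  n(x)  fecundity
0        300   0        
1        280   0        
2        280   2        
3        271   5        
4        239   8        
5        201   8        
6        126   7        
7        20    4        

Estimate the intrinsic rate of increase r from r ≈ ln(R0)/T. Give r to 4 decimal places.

lx = nx/n0 = nx/300: 1, 0.93333…, 0.93333…, 0.90333…, 0.79667…, 0.67, 0.42, 0.06667…
R0 = Σ lx·mx = 0 + 0 + 1.86667… + 4.51667… + 6.37333… + 5.36 + 2.94 + 0.26667… = 21.323333…
Σ x·lx·mx = 89.083333…; T = 89.083333…/21.323333… = 4.17774…
r ≈ ln(R0)/T = ln(21.323333…)/4.17774… = 0.732406… → 0.7324

0.7324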